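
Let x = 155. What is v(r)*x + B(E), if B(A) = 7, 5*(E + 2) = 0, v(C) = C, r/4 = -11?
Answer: -6813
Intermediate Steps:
r = -44 (r = 4*(-11) = -44)
E = -2 (E = -2 + (⅕)*0 = -2 + 0 = -2)
v(r)*x + B(E) = -44*155 + 7 = -6820 + 7 = -6813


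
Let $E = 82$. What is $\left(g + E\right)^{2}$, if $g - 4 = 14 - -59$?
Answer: $25281$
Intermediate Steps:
$g = 77$ ($g = 4 + \left(14 - -59\right) = 4 + \left(14 + 59\right) = 4 + 73 = 77$)
$\left(g + E\right)^{2} = \left(77 + 82\right)^{2} = 159^{2} = 25281$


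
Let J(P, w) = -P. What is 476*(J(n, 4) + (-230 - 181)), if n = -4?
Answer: -193732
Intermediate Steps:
476*(J(n, 4) + (-230 - 181)) = 476*(-1*(-4) + (-230 - 181)) = 476*(4 - 411) = 476*(-407) = -193732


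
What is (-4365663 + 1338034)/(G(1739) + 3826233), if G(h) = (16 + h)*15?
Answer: -3027629/3852558 ≈ -0.78588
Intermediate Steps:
G(h) = 240 + 15*h
(-4365663 + 1338034)/(G(1739) + 3826233) = (-4365663 + 1338034)/((240 + 15*1739) + 3826233) = -3027629/((240 + 26085) + 3826233) = -3027629/(26325 + 3826233) = -3027629/3852558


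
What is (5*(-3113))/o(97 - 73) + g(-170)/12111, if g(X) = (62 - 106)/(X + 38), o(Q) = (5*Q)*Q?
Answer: -4189039/775104 ≈ -5.4045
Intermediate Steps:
o(Q) = 5*Q²
g(X) = -44/(38 + X)
(5*(-3113))/o(97 - 73) + g(-170)/12111 = (5*(-3113))/((5*(97 - 73)²)) - 44/(38 - 170)/12111 = -15565/(5*24²) - 44/(-132)*(1/12111) = -15565/(5*576) - 44*(-1/132)*(1/12111) = -15565/2880 + (⅓)*(1/12111) = -15565*1/2880 + 1/36333 = -3113/576 + 1/36333 = -4189039/775104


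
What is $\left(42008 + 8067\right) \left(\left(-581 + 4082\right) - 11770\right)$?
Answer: $-414070175$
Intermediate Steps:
$\left(42008 + 8067\right) \left(\left(-581 + 4082\right) - 11770\right) = 50075 \left(3501 - 11770\right) = 50075 \left(-8269\right) = -414070175$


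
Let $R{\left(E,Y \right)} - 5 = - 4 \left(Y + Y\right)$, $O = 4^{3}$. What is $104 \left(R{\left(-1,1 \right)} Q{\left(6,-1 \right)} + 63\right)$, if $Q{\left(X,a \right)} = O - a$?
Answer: $-13728$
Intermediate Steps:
$O = 64$
$R{\left(E,Y \right)} = 5 - 8 Y$ ($R{\left(E,Y \right)} = 5 - 4 \left(Y + Y\right) = 5 - 4 \cdot 2 Y = 5 - 8 Y$)
$Q{\left(X,a \right)} = 64 - a$
$104 \left(R{\left(-1,1 \right)} Q{\left(6,-1 \right)} + 63\right) = 104 \left(\left(5 - 8\right) \left(64 - -1\right) + 63\right) = 104 \left(\left(5 - 8\right) \left(64 + 1\right) + 63\right) = 104 \left(\left(-3\right) 65 + 63\right) = 104 \left(-195 + 63\right) = 104 \left(-132\right) = -13728$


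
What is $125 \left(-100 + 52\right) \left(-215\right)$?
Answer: $1290000$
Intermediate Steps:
$125 \left(-100 + 52\right) \left(-215\right) = 125 \left(-48\right) \left(-215\right) = \left(-6000\right) \left(-215\right) = 1290000$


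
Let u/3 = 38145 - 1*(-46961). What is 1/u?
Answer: 1/255318 ≈ 3.9167e-6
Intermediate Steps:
u = 255318 (u = 3*(38145 - 1*(-46961)) = 3*(38145 + 46961) = 3*85106 = 255318)
1/u = 1/255318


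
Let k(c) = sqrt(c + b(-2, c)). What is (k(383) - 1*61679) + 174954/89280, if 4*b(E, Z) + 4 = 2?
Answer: -917754361/14880 + 3*sqrt(170)/2 ≈ -61658.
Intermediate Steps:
b(E, Z) = -1/2 (b(E, Z) = -1 + (1/4)*2 = -1 + 1/2 = -1/2)
k(c) = sqrt(-1/2 + c) (k(c) = sqrt(c - 1/2) = sqrt(-1/2 + c))
(k(383) - 1*61679) + 174954/89280 = (sqrt(-2 + 4*383)/2 - 1*61679) + 174954/89280 = (sqrt(-2 + 1532)/2 - 61679) + 174954*(1/89280) = (sqrt(1530)/2 - 61679) + 29159/14880 = ((3*sqrt(170))/2 - 61679) + 29159/14880 = (3*sqrt(170)/2 - 61679) + 29159/14880 = (-61679 + 3*sqrt(170)/2) + 29159/14880 = -917754361/14880 + 3*sqrt(170)/2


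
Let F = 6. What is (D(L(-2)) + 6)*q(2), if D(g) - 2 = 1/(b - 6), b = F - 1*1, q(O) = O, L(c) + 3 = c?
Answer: 14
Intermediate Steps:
L(c) = -3 + c
b = 5 (b = 6 - 1*1 = 6 - 1 = 5)
D(g) = 1 (D(g) = 2 + 1/(5 - 6) = 2 + 1/(-1) = 2 - 1 = 1)
(D(L(-2)) + 6)*q(2) = (1 + 6)*2 = 7*2 = 14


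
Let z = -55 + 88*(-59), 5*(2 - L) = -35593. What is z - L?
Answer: -61838/5 ≈ -12368.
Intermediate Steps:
L = 35603/5 (L = 2 - 1/5*(-35593) = 2 + 35593/5 = 35603/5 ≈ 7120.6)
z = -5247 (z = -55 - 5192 = -5247)
z - L = -5247 - 1*35603/5 = -5247 - 35603/5 = -61838/5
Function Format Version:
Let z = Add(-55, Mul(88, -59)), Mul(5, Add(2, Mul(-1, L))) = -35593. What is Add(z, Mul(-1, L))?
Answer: Rational(-61838, 5) ≈ -12368.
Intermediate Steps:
L = Rational(35603, 5) (L = Add(2, Mul(Rational(-1, 5), -35593)) = Add(2, Rational(35593, 5)) = Rational(35603, 5) ≈ 7120.6)
z = -5247 (z = Add(-55, -5192) = -5247)
Add(z, Mul(-1, L)) = Add(-5247, Mul(-1, Rational(35603, 5))) = Add(-5247, Rational(-35603, 5)) = Rational(-61838, 5)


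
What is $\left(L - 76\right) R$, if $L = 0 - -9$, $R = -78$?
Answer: $5226$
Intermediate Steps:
$L = 9$ ($L = 0 + 9 = 9$)
$\left(L - 76\right) R = \left(9 - 76\right) \left(-78\right) = \left(-67\right) \left(-78\right) = 5226$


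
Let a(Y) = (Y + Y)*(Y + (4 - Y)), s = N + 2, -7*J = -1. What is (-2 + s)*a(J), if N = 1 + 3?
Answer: 32/7 ≈ 4.5714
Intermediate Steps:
N = 4
J = 1/7 (J = -1/7*(-1) = 1/7 ≈ 0.14286)
s = 6 (s = 4 + 2 = 6)
a(Y) = 8*Y (a(Y) = (2*Y)*4 = 8*Y)
(-2 + s)*a(J) = (-2 + 6)*(8*(1/7)) = 4*(8/7) = 32/7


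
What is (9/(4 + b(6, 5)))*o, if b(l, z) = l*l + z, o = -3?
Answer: -⅗ ≈ -0.60000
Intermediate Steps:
b(l, z) = z + l² (b(l, z) = l² + z = z + l²)
(9/(4 + b(6, 5)))*o = (9/(4 + (5 + 6²)))*(-3) = (9/(4 + (5 + 36)))*(-3) = (9/(4 + 41))*(-3) = (9/45)*(-3) = ((1/45)*9)*(-3) = (⅕)*(-3) = -⅗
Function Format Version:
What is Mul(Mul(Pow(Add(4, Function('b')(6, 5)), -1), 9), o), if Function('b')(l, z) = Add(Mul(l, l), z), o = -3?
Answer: Rational(-3, 5) ≈ -0.60000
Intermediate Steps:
Function('b')(l, z) = Add(z, Pow(l, 2)) (Function('b')(l, z) = Add(Pow(l, 2), z) = Add(z, Pow(l, 2)))
Mul(Mul(Pow(Add(4, Function('b')(6, 5)), -1), 9), o) = Mul(Mul(Pow(Add(4, Add(5, Pow(6, 2))), -1), 9), -3) = Mul(Mul(Pow(Add(4, Add(5, 36)), -1), 9), -3) = Mul(Mul(Pow(Add(4, 41), -1), 9), -3) = Mul(Mul(Pow(45, -1), 9), -3) = Mul(Mul(Rational(1, 45), 9), -3) = Mul(Rational(1, 5), -3) = Rational(-3, 5)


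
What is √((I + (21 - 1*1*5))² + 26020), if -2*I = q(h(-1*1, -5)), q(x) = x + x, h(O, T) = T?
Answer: √26461 ≈ 162.67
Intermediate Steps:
q(x) = 2*x
I = 5 (I = -(-5) = -½*(-10) = 5)
√((I + (21 - 1*1*5))² + 26020) = √((5 + (21 - 1*1*5))² + 26020) = √((5 + (21 - 5))² + 26020) = √((5 + 16)² + 26020) = √(21² + 26020) = √(441 + 26020) = √26461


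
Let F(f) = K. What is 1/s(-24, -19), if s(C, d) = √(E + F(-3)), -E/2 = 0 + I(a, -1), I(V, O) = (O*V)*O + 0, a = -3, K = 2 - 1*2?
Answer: √6/6 ≈ 0.40825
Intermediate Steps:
K = 0 (K = 2 - 2 = 0)
F(f) = 0
I(V, O) = V*O² (I(V, O) = V*O² + 0 = V*O²)
E = 6 (E = -2*(0 - 3*(-1)²) = -2*(0 - 3*1) = -2*(0 - 3) = -2*(-3) = 6)
s(C, d) = √6 (s(C, d) = √(6 + 0) = √6)
1/s(-24, -19) = 1/(√6) = √6/6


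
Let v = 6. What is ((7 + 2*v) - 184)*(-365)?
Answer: 60225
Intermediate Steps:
((7 + 2*v) - 184)*(-365) = ((7 + 2*6) - 184)*(-365) = ((7 + 12) - 184)*(-365) = (19 - 184)*(-365) = -165*(-365) = 60225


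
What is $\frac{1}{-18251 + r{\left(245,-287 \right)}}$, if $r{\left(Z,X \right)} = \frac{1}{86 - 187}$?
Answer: $- \frac{101}{1843352} \approx -5.4792 \cdot 10^{-5}$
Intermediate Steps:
$r{\left(Z,X \right)} = - \frac{1}{101}$ ($r{\left(Z,X \right)} = \frac{1}{-101} = - \frac{1}{101}$)
$\frac{1}{-18251 + r{\left(245,-287 \right)}} = \frac{1}{-18251 - \frac{1}{101}} = \frac{1}{- \frac{1843352}{101}} = - \frac{101}{1843352}$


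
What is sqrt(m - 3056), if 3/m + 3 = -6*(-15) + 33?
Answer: I*sqrt(1222390)/20 ≈ 55.281*I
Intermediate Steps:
m = 1/40 (m = 3/(-3 + (-6*(-15) + 33)) = 3/(-3 + (90 + 33)) = 3/(-3 + 123) = 3/120 = 3*(1/120) = 1/40 ≈ 0.025000)
sqrt(m - 3056) = sqrt(1/40 - 3056) = sqrt(-122239/40) = I*sqrt(1222390)/20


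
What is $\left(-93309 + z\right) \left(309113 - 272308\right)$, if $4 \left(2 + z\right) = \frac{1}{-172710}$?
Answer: $- \frac{474511931305001}{138168} \approx -3.4343 \cdot 10^{9}$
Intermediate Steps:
$z = - \frac{1381681}{690840}$ ($z = -2 + \frac{1}{4 \left(-172710\right)} = -2 + \frac{1}{4} \left(- \frac{1}{172710}\right) = -2 - \frac{1}{690840} = - \frac{1381681}{690840} \approx -2.0$)
$\left(-93309 + z\right) \left(309113 - 272308\right) = \left(-93309 - \frac{1381681}{690840}\right) \left(309113 - 272308\right) = \left(- \frac{64462971241}{690840}\right) 36805 = - \frac{474511931305001}{138168}$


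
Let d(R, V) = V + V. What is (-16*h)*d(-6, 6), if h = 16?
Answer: -3072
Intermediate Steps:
d(R, V) = 2*V
(-16*h)*d(-6, 6) = (-16*16)*(2*6) = -256*12 = -3072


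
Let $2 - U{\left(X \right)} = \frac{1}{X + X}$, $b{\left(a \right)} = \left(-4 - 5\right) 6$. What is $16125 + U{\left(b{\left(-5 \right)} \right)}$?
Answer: $\frac{1741717}{108} \approx 16127.0$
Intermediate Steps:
$b{\left(a \right)} = -54$ ($b{\left(a \right)} = \left(-9\right) 6 = -54$)
$U{\left(X \right)} = 2 - \frac{1}{2 X}$ ($U{\left(X \right)} = 2 - \frac{1}{X + X} = 2 - \frac{1}{2 X}$)
$16125 + U{\left(b{\left(-5 \right)} \right)} = 16125 + \left(2 - \frac{1}{2 \left(-54\right)}\right) = 16125 + \left(2 - - \frac{1}{108}\right) = 16125 + \left(2 + \frac{1}{108}\right) = 16125 + \frac{217}{108} = \frac{1741717}{108}$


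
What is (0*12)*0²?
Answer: 0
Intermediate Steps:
(0*12)*0² = 0*0 = 0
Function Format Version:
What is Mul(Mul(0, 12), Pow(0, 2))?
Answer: 0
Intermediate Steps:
Mul(Mul(0, 12), Pow(0, 2)) = Mul(0, 0) = 0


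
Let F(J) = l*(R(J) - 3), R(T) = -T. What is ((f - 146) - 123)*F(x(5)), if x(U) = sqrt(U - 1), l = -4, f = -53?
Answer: -6440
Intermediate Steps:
x(U) = sqrt(-1 + U)
F(J) = 12 + 4*J (F(J) = -4*(-J - 3) = -4*(-3 - J) = 12 + 4*J)
((f - 146) - 123)*F(x(5)) = ((-53 - 146) - 123)*(12 + 4*sqrt(-1 + 5)) = (-199 - 123)*(12 + 4*sqrt(4)) = -322*(12 + 4*2) = -322*(12 + 8) = -322*20 = -6440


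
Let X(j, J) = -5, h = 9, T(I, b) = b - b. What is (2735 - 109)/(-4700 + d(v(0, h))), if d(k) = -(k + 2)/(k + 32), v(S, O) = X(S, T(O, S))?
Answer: -23634/42299 ≈ -0.55874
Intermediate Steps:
T(I, b) = 0
v(S, O) = -5
d(k) = -(2 + k)/(32 + k)
(2735 - 109)/(-4700 + d(v(0, h))) = (2735 - 109)/(-4700 + (-2 - 1*(-5))/(32 - 5)) = 2626/(-4700 + (-2 + 5)/27) = 2626/(-4700 + (1/27)*3) = 2626/(-4700 + 1/9) = 2626/(-42299/9) = 2626*(-9/42299) = -23634/42299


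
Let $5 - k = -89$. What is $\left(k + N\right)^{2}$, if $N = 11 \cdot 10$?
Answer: $41616$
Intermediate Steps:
$k = 94$ ($k = 5 - -89 = 5 + 89 = 94$)
$N = 110$
$\left(k + N\right)^{2} = \left(94 + 110\right)^{2} = 204^{2} = 41616$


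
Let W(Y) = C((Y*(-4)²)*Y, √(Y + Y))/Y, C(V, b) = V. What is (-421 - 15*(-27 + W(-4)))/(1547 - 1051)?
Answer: 59/31 ≈ 1.9032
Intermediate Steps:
W(Y) = 16*Y (W(Y) = ((Y*(-4)²)*Y)/Y = ((Y*16)*Y)/Y = ((16*Y)*Y)/Y = (16*Y²)/Y = 16*Y)
(-421 - 15*(-27 + W(-4)))/(1547 - 1051) = (-421 - 15*(-27 + 16*(-4)))/(1547 - 1051) = (-421 - 15*(-27 - 64))/496 = (-421 - 15*(-91))*(1/496) = (-421 + 1365)*(1/496) = 944*(1/496) = 59/31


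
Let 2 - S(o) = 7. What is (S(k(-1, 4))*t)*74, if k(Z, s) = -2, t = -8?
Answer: 2960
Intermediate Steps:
S(o) = -5 (S(o) = 2 - 1*7 = 2 - 7 = -5)
(S(k(-1, 4))*t)*74 = -5*(-8)*74 = 40*74 = 2960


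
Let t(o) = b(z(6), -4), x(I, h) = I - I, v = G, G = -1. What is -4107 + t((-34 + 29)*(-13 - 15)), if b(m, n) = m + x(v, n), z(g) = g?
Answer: -4101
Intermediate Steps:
v = -1
x(I, h) = 0
b(m, n) = m (b(m, n) = m + 0 = m)
t(o) = 6
-4107 + t((-34 + 29)*(-13 - 15)) = -4107 + 6 = -4101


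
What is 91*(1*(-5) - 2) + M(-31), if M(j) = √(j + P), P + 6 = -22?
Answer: -637 + I*√59 ≈ -637.0 + 7.6811*I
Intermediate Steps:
P = -28 (P = -6 - 22 = -28)
M(j) = √(-28 + j) (M(j) = √(j - 28) = √(-28 + j))
91*(1*(-5) - 2) + M(-31) = 91*(1*(-5) - 2) + √(-28 - 31) = 91*(-5 - 2) + √(-59) = 91*(-7) + I*√59 = -637 + I*√59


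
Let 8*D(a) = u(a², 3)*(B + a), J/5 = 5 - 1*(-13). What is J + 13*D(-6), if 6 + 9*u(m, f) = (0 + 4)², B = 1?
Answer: 2915/36 ≈ 80.972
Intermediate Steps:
J = 90 (J = 5*(5 - 1*(-13)) = 5*(5 + 13) = 5*18 = 90)
u(m, f) = 10/9 (u(m, f) = -⅔ + (0 + 4)²/9 = -⅔ + (⅑)*4² = -⅔ + (⅑)*16 = -⅔ + 16/9 = 10/9)
D(a) = 5/36 + 5*a/36 (D(a) = (10*(1 + a)/9)/8 = (10/9 + 10*a/9)/8 = 5/36 + 5*a/36)
J + 13*D(-6) = 90 + 13*(5/36 + (5/36)*(-6)) = 90 + 13*(5/36 - ⅚) = 90 + 13*(-25/36) = 90 - 325/36 = 2915/36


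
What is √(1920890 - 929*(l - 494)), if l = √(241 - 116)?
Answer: √(2379816 - 4645*√5) ≈ 1539.3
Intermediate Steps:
l = 5*√5 (l = √125 = 5*√5 ≈ 11.180)
√(1920890 - 929*(l - 494)) = √(1920890 - 929*(5*√5 - 494)) = √(1920890 - 929*(-494 + 5*√5)) = √(1920890 + (458926 - 4645*√5)) = √(2379816 - 4645*√5)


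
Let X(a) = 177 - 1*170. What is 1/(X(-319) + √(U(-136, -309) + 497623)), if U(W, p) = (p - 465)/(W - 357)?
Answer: -3451/245304756 + √120947154109/245304756 ≈ 0.0014037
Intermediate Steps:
U(W, p) = (-465 + p)/(-357 + W)
X(a) = 7 (X(a) = 177 - 170 = 7)
1/(X(-319) + √(U(-136, -309) + 497623)) = 1/(7 + √((-465 - 309)/(-357 - 136) + 497623)) = 1/(7 + √(-774/(-493) + 497623)) = 1/(7 + √(-1/493*(-774) + 497623)) = 1/(7 + √(774/493 + 497623)) = 1/(7 + √(245328913/493)) = 1/(7 + √120947154109/493)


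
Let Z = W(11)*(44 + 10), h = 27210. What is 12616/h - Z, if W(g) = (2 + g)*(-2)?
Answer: 19107728/13605 ≈ 1404.5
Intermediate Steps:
W(g) = -4 - 2*g
Z = -1404 (Z = (-4 - 2*11)*(44 + 10) = (-4 - 22)*54 = -26*54 = -1404)
12616/h - Z = 12616/27210 - 1*(-1404) = 12616*(1/27210) + 1404 = 6308/13605 + 1404 = 19107728/13605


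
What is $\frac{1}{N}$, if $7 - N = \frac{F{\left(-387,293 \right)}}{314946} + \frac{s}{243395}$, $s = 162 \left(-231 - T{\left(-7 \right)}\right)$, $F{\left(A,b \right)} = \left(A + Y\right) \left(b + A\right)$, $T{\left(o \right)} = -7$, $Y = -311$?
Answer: $\frac{38328140835}{266026549699} \approx 0.14408$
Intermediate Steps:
$F{\left(A,b \right)} = \left(-311 + A\right) \left(A + b\right)$ ($F{\left(A,b \right)} = \left(A - 311\right) \left(b + A\right) = \left(-311 + A\right) \left(A + b\right)$)
$s = -36288$ ($s = 162 \left(-231 - -7\right) = 162 \left(-231 + 7\right) = 162 \left(-224\right) = -36288$)
$N = \frac{266026549699}{38328140835}$ ($N = 7 - \left(\frac{\left(-387\right)^{2} - -120357 - 91123 - 113391}{314946} - \frac{36288}{243395}\right) = 7 - \left(\left(149769 + 120357 - 91123 - 113391\right) \frac{1}{314946} - \frac{36288}{243395}\right) = 7 - \left(65612 \cdot \frac{1}{314946} - \frac{36288}{243395}\right) = 7 - \left(\frac{32806}{157473} - \frac{36288}{243395}\right) = 7 - \frac{2270436146}{38328140835} = \frac{266026549699}{38328140835} \approx 6.9408$)
$\frac{1}{N} = \frac{1}{\frac{266026549699}{38328140835}} = \frac{38328140835}{266026549699}$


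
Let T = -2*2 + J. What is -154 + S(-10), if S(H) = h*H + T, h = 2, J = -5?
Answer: -183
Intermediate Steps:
T = -9 (T = -2*2 - 5 = -4 - 5 = -9)
S(H) = -9 + 2*H (S(H) = 2*H - 9 = -9 + 2*H)
-154 + S(-10) = -154 + (-9 + 2*(-10)) = -154 + (-9 - 20) = -154 - 29 = -183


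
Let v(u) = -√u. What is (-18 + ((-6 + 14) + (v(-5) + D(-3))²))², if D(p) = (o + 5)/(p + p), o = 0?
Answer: 247225/1296 - 2575*I*√5/54 ≈ 190.76 - 106.63*I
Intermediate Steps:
D(p) = 5/(2*p) (D(p) = (0 + 5)/(p + p) = 5/((2*p)) = 5*(1/(2*p)) = 5/(2*p))
(-18 + ((-6 + 14) + (v(-5) + D(-3))²))² = (-18 + ((-6 + 14) + (-√(-5) + (5/2)/(-3))²))² = (-18 + (8 + (-I*√5 + (5/2)*(-⅓))²))² = (-18 + (8 + (-I*√5 - ⅚)²))² = (-18 + (8 + (-⅚ - I*√5)²))² = (-10 + (-⅚ - I*√5)²)²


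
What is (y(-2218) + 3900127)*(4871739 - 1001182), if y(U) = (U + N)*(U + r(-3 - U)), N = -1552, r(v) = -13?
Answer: 47650415615329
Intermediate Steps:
y(U) = (-1552 + U)*(-13 + U) (y(U) = (U - 1552)*(U - 13) = (-1552 + U)*(-13 + U))
(y(-2218) + 3900127)*(4871739 - 1001182) = ((20176 + (-2218)**2 - 1565*(-2218)) + 3900127)*(4871739 - 1001182) = ((20176 + 4919524 + 3471170) + 3900127)*3870557 = (8410870 + 3900127)*3870557 = 12310997*3870557 = 47650415615329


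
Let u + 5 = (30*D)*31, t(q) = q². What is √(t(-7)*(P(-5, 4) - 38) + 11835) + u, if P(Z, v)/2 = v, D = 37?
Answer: 34405 + √10365 ≈ 34507.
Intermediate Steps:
P(Z, v) = 2*v
u = 34405 (u = -5 + (30*37)*31 = -5 + 1110*31 = -5 + 34410 = 34405)
√(t(-7)*(P(-5, 4) - 38) + 11835) + u = √((-7)²*(2*4 - 38) + 11835) + 34405 = √(49*(8 - 38) + 11835) + 34405 = √(49*(-30) + 11835) + 34405 = √(-1470 + 11835) + 34405 = √10365 + 34405 = 34405 + √10365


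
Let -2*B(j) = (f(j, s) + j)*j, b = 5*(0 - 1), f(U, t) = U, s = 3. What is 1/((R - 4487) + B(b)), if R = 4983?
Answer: 1/471 ≈ 0.0021231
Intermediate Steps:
b = -5 (b = 5*(-1) = -5)
B(j) = -j**2 (B(j) = -(j + j)*j/2 = -2*j*j/2 = -j**2)
1/((R - 4487) + B(b)) = 1/((4983 - 4487) - 1*(-5)**2) = 1/(496 - 1*25) = 1/(496 - 25) = 1/471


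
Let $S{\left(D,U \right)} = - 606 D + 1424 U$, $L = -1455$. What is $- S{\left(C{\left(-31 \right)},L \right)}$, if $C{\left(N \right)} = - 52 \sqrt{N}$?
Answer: $2071920 - 31512 i \sqrt{31} \approx 2.0719 \cdot 10^{6} - 1.7545 \cdot 10^{5} i$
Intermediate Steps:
$- S{\left(C{\left(-31 \right)},L \right)} = - (- 606 \left(- 52 \sqrt{-31}\right) + 1424 \left(-1455\right)) = - (- 606 \left(- 52 i \sqrt{31}\right) - 2071920) = - (31512 i \sqrt{31} - 2071920) = - (-2071920 + 31512 i \sqrt{31}) = 2071920 - 31512 i \sqrt{31}$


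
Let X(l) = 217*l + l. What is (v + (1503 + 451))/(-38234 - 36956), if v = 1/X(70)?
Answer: -29818041/1147399400 ≈ -0.025988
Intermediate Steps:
X(l) = 218*l
v = 1/15260 (v = 1/(218*70) = 1/15260 ≈ 6.5531e-5)
(v + (1503 + 451))/(-38234 - 36956) = (1/15260 + (1503 + 451))/(-38234 - 36956) = (1/15260 + 1954)/(-75190) = (29818041/15260)*(-1/75190) = -29818041/1147399400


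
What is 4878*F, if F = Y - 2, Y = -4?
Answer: -29268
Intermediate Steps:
F = -6 (F = -4 - 2 = -6)
4878*F = 4878*(-6) = -29268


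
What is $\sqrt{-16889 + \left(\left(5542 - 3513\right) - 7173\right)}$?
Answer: $i \sqrt{22033} \approx 148.44 i$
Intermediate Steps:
$\sqrt{-16889 + \left(\left(5542 - 3513\right) - 7173\right)} = \sqrt{-16889 + \left(2029 - 7173\right)} = \sqrt{-16889 - 5144} = \sqrt{-22033} = i \sqrt{22033}$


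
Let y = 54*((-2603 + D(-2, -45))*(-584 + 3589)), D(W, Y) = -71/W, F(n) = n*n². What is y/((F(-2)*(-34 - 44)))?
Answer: -10682775/16 ≈ -6.6767e+5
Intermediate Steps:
F(n) = n³
y = -416628225 (y = 54*((-2603 - 71/(-2))*(-584 + 3589)) = 54*((-2603 - 71*(-½))*3005) = 54*((-2603 + 71/2)*3005) = 54*(-5135/2*3005) = 54*(-15430675/2) = -416628225)
y/((F(-2)*(-34 - 44))) = -416628225*(-1/(8*(-34 - 44))) = -416628225/((-8*(-78))) = -416628225/624 = -416628225*1/624 = -10682775/16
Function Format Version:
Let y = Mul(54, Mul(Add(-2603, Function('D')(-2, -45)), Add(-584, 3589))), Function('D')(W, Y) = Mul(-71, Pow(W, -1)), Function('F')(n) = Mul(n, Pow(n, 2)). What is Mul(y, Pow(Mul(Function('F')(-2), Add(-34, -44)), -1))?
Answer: Rational(-10682775, 16) ≈ -6.6767e+5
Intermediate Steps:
Function('F')(n) = Pow(n, 3)
y = -416628225 (y = Mul(54, Mul(Add(-2603, Mul(-71, Pow(-2, -1))), Add(-584, 3589))) = Mul(54, Mul(Add(-2603, Mul(-71, Rational(-1, 2))), 3005)) = Mul(54, Mul(Add(-2603, Rational(71, 2)), 3005)) = Mul(54, Mul(Rational(-5135, 2), 3005)) = Mul(54, Rational(-15430675, 2)) = -416628225)
Mul(y, Pow(Mul(Function('F')(-2), Add(-34, -44)), -1)) = Mul(-416628225, Pow(Mul(Pow(-2, 3), Add(-34, -44)), -1)) = Mul(-416628225, Pow(Mul(-8, -78), -1)) = Mul(-416628225, Pow(624, -1)) = Mul(-416628225, Rational(1, 624)) = Rational(-10682775, 16)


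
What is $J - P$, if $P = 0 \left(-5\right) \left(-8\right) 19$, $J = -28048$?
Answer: $-28048$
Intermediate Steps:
$P = 0$ ($P = 0 \left(-8\right) 19 = 0 \cdot 19 = 0$)
$J - P = -28048 - 0 = -28048 + 0 = -28048$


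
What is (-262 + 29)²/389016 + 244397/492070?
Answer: 60894165791/95711551560 ≈ 0.63623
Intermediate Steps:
(-262 + 29)²/389016 + 244397/492070 = (-233)²*(1/389016) + 244397*(1/492070) = 54289*(1/389016) + 244397/492070 = 54289/389016 + 244397/492070 = 60894165791/95711551560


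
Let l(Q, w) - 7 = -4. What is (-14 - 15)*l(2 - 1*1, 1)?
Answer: -87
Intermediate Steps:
l(Q, w) = 3 (l(Q, w) = 7 - 4 = 3)
(-14 - 15)*l(2 - 1*1, 1) = (-14 - 15)*3 = -29*3 = -87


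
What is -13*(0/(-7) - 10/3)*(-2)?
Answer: -260/3 ≈ -86.667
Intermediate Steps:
-13*(0/(-7) - 10/3)*(-2) = -13*(0*(-⅐) - 10*⅓)*(-2) = -13*(0 - 10/3)*(-2) = -13*(-10/3)*(-2) = (130/3)*(-2) = -260/3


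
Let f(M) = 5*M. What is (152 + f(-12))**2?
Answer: 8464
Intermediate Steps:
(152 + f(-12))**2 = (152 + 5*(-12))**2 = (152 - 60)**2 = 92**2 = 8464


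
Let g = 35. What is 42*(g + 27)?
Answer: 2604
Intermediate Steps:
42*(g + 27) = 42*(35 + 27) = 42*62 = 2604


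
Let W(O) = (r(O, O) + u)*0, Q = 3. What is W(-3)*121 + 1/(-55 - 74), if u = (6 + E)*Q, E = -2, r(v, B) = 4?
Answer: -1/129 ≈ -0.0077519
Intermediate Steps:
u = 12 (u = (6 - 2)*3 = 4*3 = 12)
W(O) = 0 (W(O) = (4 + 12)*0 = 16*0 = 0)
W(-3)*121 + 1/(-55 - 74) = 0*121 + 1/(-55 - 74) = 0 + 1/(-129) = 0 - 1/129 = -1/129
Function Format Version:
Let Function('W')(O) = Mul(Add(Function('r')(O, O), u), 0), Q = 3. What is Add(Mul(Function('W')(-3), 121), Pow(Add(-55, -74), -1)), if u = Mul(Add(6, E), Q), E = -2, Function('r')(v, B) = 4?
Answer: Rational(-1, 129) ≈ -0.0077519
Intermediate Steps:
u = 12 (u = Mul(Add(6, -2), 3) = Mul(4, 3) = 12)
Function('W')(O) = 0 (Function('W')(O) = Mul(Add(4, 12), 0) = Mul(16, 0) = 0)
Add(Mul(Function('W')(-3), 121), Pow(Add(-55, -74), -1)) = Add(Mul(0, 121), Pow(Add(-55, -74), -1)) = Add(0, Pow(-129, -1)) = Add(0, Rational(-1, 129)) = Rational(-1, 129)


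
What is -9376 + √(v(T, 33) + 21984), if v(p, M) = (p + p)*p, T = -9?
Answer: -9376 + √22146 ≈ -9227.2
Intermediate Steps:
v(p, M) = 2*p² (v(p, M) = (2*p)*p = 2*p²)
-9376 + √(v(T, 33) + 21984) = -9376 + √(2*(-9)² + 21984) = -9376 + √(2*81 + 21984) = -9376 + √(162 + 21984) = -9376 + √22146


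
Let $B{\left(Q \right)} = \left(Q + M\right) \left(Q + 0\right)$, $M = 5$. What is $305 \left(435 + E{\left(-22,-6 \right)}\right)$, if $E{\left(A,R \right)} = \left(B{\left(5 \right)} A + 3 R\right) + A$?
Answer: $-215025$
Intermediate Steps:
$B{\left(Q \right)} = Q \left(5 + Q\right)$ ($B{\left(Q \right)} = \left(Q + 5\right) \left(Q + 0\right) = \left(5 + Q\right) Q = Q \left(5 + Q\right)$)
$E{\left(A,R \right)} = 3 R + 51 A$ ($E{\left(A,R \right)} = \left(5 \left(5 + 5\right) A + 3 R\right) + A = \left(5 \cdot 10 A + 3 R\right) + A = \left(50 A + 3 R\right) + A = \left(3 R + 50 A\right) + A = 3 R + 51 A$)
$305 \left(435 + E{\left(-22,-6 \right)}\right) = 305 \left(435 + \left(3 \left(-6\right) + 51 \left(-22\right)\right)\right) = 305 \left(435 - 1140\right) = 305 \left(-705\right) = -215025$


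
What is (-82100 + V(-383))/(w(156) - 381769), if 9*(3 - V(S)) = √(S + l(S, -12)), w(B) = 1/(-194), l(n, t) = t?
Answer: 15926818/74063187 + 194*I*√395/666568683 ≈ 0.21504 + 5.7844e-6*I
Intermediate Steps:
w(B) = -1/194
V(S) = 3 - √(-12 + S)/9 (V(S) = 3 - √(S - 12)/9 = 3 - √(-12 + S)/9)
(-82100 + V(-383))/(w(156) - 381769) = (-82100 + (3 - √(-12 - 383)/9))/(-1/194 - 381769) = (-82100 + (3 - I*√395/9))/(-74063187/194) = (-82100 + (3 - I*√395/9))*(-194/74063187) = (-82097 - I*√395/9)*(-194/74063187) = 15926818/74063187 + 194*I*√395/666568683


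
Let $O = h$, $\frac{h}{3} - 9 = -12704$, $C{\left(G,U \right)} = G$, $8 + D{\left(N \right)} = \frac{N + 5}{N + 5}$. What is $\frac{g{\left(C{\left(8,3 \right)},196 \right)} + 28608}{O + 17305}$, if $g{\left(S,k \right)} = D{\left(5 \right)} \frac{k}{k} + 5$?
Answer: $- \frac{14303}{10390} \approx -1.3766$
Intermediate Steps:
$D{\left(N \right)} = -7$ ($D{\left(N \right)} = -8 + \frac{N + 5}{N + 5} = -8 + \frac{5 + N}{5 + N} = -8 + 1 = -7$)
$g{\left(S,k \right)} = -2$ ($g{\left(S,k \right)} = - 7 \frac{k}{k} + 5 = \left(-7\right) 1 + 5 = -7 + 5 = -2$)
$h = -38085$ ($h = 27 + 3 \left(-12704\right) = 27 - 38112 = -38085$)
$O = -38085$
$\frac{g{\left(C{\left(8,3 \right)},196 \right)} + 28608}{O + 17305} = \frac{-2 + 28608}{-38085 + 17305} = \frac{28606}{-20780} = 28606 \left(- \frac{1}{20780}\right) = - \frac{14303}{10390}$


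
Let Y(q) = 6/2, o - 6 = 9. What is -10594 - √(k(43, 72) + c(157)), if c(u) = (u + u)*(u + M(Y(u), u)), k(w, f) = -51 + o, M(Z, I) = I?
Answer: -10594 - 16*√385 ≈ -10908.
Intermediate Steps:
o = 15 (o = 6 + 9 = 15)
Y(q) = 3 (Y(q) = 6*(½) = 3)
k(w, f) = -36 (k(w, f) = -51 + 15 = -36)
c(u) = 4*u² (c(u) = (u + u)*(u + u) = (2*u)*(2*u) = 4*u²)
-10594 - √(k(43, 72) + c(157)) = -10594 - √(-36 + 4*157²) = -10594 - √(-36 + 4*24649) = -10594 - √(-36 + 98596) = -10594 - √98560 = -10594 - 16*√385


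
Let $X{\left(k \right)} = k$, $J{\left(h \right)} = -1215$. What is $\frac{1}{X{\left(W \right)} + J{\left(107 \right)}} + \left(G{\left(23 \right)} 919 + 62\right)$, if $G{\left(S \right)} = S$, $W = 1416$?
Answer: $\frac{4261000}{201} \approx 21199.0$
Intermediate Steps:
$\frac{1}{X{\left(W \right)} + J{\left(107 \right)}} + \left(G{\left(23 \right)} 919 + 62\right) = \frac{1}{1416 - 1215} + \left(23 \cdot 919 + 62\right) = \frac{1}{201} + \left(21137 + 62\right) = \frac{1}{201} + 21199 = \frac{4261000}{201}$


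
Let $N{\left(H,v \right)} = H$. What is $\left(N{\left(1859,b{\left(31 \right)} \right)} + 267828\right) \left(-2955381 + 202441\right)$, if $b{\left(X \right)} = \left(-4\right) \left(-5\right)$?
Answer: $-742432129780$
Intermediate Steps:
$b{\left(X \right)} = 20$
$\left(N{\left(1859,b{\left(31 \right)} \right)} + 267828\right) \left(-2955381 + 202441\right) = \left(1859 + 267828\right) \left(-2955381 + 202441\right) = 269687 \left(-2752940\right) = -742432129780$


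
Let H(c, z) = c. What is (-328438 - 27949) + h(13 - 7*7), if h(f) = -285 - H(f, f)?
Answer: -356636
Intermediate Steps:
h(f) = -285 - f
(-328438 - 27949) + h(13 - 7*7) = (-328438 - 27949) + (-285 - (13 - 7*7)) = -356387 + (-285 - (13 - 49)) = -356387 + (-285 - 1*(-36)) = -356387 + (-285 + 36) = -356387 - 249 = -356636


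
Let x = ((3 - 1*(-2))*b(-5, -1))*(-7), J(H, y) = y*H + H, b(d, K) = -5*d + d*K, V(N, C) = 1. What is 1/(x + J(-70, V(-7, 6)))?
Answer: -1/1190 ≈ -0.00084034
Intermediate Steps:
b(d, K) = -5*d + K*d
J(H, y) = H + H*y (J(H, y) = H*y + H = H + H*y)
x = -1050 (x = ((3 - 1*(-2))*(-5*(-5 - 1)))*(-7) = ((3 + 2)*(-5*(-6)))*(-7) = (5*30)*(-7) = 150*(-7) = -1050)
1/(x + J(-70, V(-7, 6))) = 1/(-1050 - 70*(1 + 1)) = 1/(-1050 - 70*2) = 1/(-1050 - 140) = 1/(-1190) = -1/1190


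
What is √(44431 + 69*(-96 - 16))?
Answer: 17*√127 ≈ 191.58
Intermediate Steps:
√(44431 + 69*(-96 - 16)) = √(44431 + 69*(-112)) = √(44431 - 7728) = √36703 = 17*√127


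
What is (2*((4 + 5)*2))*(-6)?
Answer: -216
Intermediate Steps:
(2*((4 + 5)*2))*(-6) = (2*(9*2))*(-6) = (2*18)*(-6) = 36*(-6) = -216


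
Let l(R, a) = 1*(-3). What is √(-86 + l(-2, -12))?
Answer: I*√89 ≈ 9.434*I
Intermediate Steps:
l(R, a) = -3
√(-86 + l(-2, -12)) = √(-86 - 3) = √(-89) = I*√89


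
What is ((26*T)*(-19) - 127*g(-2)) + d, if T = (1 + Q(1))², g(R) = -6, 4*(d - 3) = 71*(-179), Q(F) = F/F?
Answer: -17553/4 ≈ -4388.3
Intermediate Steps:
Q(F) = 1
d = -12697/4 (d = 3 + (71*(-179))/4 = 3 + (¼)*(-12709) = 3 - 12709/4 = -12697/4 ≈ -3174.3)
T = 4 (T = (1 + 1)² = 2² = 4)
((26*T)*(-19) - 127*g(-2)) + d = ((26*4)*(-19) - 127*(-6)) - 12697/4 = (104*(-19) + 762) - 12697/4 = (-1976 + 762) - 12697/4 = -1214 - 12697/4 = -17553/4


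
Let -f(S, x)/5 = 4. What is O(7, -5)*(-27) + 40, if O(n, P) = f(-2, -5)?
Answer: 580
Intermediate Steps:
f(S, x) = -20 (f(S, x) = -5*4 = -20)
O(n, P) = -20
O(7, -5)*(-27) + 40 = -20*(-27) + 40 = 540 + 40 = 580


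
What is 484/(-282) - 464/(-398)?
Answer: -15446/28059 ≈ -0.55048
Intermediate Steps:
484/(-282) - 464/(-398) = 484*(-1/282) - 464*(-1/398) = -242/141 + 232/199 = -15446/28059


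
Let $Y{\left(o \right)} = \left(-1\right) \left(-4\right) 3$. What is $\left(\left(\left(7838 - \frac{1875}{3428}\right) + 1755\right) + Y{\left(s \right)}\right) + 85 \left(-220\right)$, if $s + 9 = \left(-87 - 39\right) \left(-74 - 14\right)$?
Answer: $- \frac{31179535}{3428} \approx -9095.5$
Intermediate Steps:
$s = 11079$ ($s = -9 + \left(-87 - 39\right) \left(-74 - 14\right) = -9 - -11088 = -9 + 11088 = 11079$)
$Y{\left(o \right)} = 12$ ($Y{\left(o \right)} = 4 \cdot 3 = 12$)
$\left(\left(\left(7838 - \frac{1875}{3428}\right) + 1755\right) + Y{\left(s \right)}\right) + 85 \left(-220\right) = \left(\left(\left(7838 - \frac{1875}{3428}\right) + 1755\right) + 12\right) + 85 \left(-220\right) = \left(\left(\left(7838 - \frac{1875}{3428}\right) + 1755\right) + 12\right) - 18700 = \left(\left(\frac{26866789}{3428} + 1755\right) + 12\right) - 18700 = \left(\frac{32882929}{3428} + 12\right) - 18700 = \frac{32924065}{3428} - 18700 = - \frac{31179535}{3428}$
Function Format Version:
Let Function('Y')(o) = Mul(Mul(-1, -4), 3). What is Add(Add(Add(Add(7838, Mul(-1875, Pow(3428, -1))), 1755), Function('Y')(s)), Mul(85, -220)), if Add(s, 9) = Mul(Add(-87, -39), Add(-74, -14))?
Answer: Rational(-31179535, 3428) ≈ -9095.5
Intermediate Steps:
s = 11079 (s = Add(-9, Mul(Add(-87, -39), Add(-74, -14))) = Add(-9, Mul(-126, -88)) = Add(-9, 11088) = 11079)
Function('Y')(o) = 12 (Function('Y')(o) = Mul(4, 3) = 12)
Add(Add(Add(Add(7838, Mul(-1875, Pow(3428, -1))), 1755), Function('Y')(s)), Mul(85, -220)) = Add(Add(Add(Add(7838, Mul(-1875, Pow(3428, -1))), 1755), 12), Mul(85, -220)) = Add(Add(Add(Add(7838, Mul(-1875, Rational(1, 3428))), 1755), 12), -18700) = Add(Add(Add(Add(7838, Rational(-1875, 3428)), 1755), 12), -18700) = Add(Add(Add(Rational(26866789, 3428), 1755), 12), -18700) = Add(Add(Rational(32882929, 3428), 12), -18700) = Add(Rational(32924065, 3428), -18700) = Rational(-31179535, 3428)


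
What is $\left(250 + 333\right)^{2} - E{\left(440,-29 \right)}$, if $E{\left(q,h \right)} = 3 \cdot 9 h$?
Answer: $340672$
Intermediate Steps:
$E{\left(q,h \right)} = 27 h$
$\left(250 + 333\right)^{2} - E{\left(440,-29 \right)} = \left(250 + 333\right)^{2} - 27 \left(-29\right) = 583^{2} - -783 = 339889 + 783 = 340672$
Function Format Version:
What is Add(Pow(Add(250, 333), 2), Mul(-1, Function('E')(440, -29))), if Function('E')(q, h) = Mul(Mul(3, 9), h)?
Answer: 340672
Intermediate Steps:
Function('E')(q, h) = Mul(27, h)
Add(Pow(Add(250, 333), 2), Mul(-1, Function('E')(440, -29))) = Add(Pow(Add(250, 333), 2), Mul(-1, Mul(27, -29))) = Add(Pow(583, 2), Mul(-1, -783)) = Add(339889, 783) = 340672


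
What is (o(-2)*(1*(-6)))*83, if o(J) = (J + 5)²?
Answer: -4482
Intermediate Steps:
o(J) = (5 + J)²
(o(-2)*(1*(-6)))*83 = ((5 - 2)²*(1*(-6)))*83 = (3²*(-6))*83 = (9*(-6))*83 = -54*83 = -4482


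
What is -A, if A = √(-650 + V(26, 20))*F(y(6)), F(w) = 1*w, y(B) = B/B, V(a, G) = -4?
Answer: -I*√654 ≈ -25.573*I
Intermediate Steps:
y(B) = 1
F(w) = w
A = I*√654 (A = √(-650 - 4)*1 = √(-654)*1 = (I*√654)*1 = I*√654 ≈ 25.573*I)
-A = -I*√654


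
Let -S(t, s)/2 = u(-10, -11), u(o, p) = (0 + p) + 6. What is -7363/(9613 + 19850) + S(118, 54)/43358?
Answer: -22782166/91246911 ≈ -0.24968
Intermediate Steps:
u(o, p) = 6 + p (u(o, p) = p + 6 = 6 + p)
S(t, s) = 10 (S(t, s) = -2*(6 - 11) = -2*(-5) = 10)
-7363/(9613 + 19850) + S(118, 54)/43358 = -7363/(9613 + 19850) + 10/43358 = -7363/29463 + 10*(1/43358) = -7363*1/29463 + 5/21679 = -7363/29463 + 5/21679 = -22782166/91246911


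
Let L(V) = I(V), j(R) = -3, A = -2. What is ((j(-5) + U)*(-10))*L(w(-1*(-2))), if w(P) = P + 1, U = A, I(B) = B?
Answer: 150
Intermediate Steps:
U = -2
w(P) = 1 + P
L(V) = V
((j(-5) + U)*(-10))*L(w(-1*(-2))) = ((-3 - 2)*(-10))*(1 - 1*(-2)) = (-5*(-10))*(1 + 2) = 50*3 = 150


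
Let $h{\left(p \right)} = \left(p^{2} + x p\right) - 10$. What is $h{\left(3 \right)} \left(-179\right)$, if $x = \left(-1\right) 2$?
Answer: $1253$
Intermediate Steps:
$x = -2$
$h{\left(p \right)} = -10 + p^{2} - 2 p$ ($h{\left(p \right)} = \left(p^{2} - 2 p\right) - 10 = -10 + p^{2} - 2 p$)
$h{\left(3 \right)} \left(-179\right) = \left(-10 + 3^{2} - 6\right) \left(-179\right) = \left(-10 + 9 - 6\right) \left(-179\right) = \left(-7\right) \left(-179\right) = 1253$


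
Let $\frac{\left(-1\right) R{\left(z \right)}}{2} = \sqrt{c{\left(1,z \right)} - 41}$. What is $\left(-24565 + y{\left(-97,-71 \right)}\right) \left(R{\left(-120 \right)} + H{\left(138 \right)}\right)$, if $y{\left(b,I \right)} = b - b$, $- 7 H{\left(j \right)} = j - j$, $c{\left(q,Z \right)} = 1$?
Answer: $98260 i \sqrt{10} \approx 3.1073 \cdot 10^{5} i$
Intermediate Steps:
$H{\left(j \right)} = 0$ ($H{\left(j \right)} = - \frac{j - j}{7} = \left(- \frac{1}{7}\right) 0 = 0$)
$y{\left(b,I \right)} = 0$
$R{\left(z \right)} = - 4 i \sqrt{10}$ ($R{\left(z \right)} = - 2 \sqrt{1 - 41} = - 2 \sqrt{-40} = - 2 \cdot 2 i \sqrt{10} = - 4 i \sqrt{10}$)
$\left(-24565 + y{\left(-97,-71 \right)}\right) \left(R{\left(-120 \right)} + H{\left(138 \right)}\right) = \left(-24565 + 0\right) \left(- 4 i \sqrt{10} + 0\right) = - 24565 \left(- 4 i \sqrt{10}\right) = 98260 i \sqrt{10}$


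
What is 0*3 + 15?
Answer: 15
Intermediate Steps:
0*3 + 15 = 0 + 15 = 15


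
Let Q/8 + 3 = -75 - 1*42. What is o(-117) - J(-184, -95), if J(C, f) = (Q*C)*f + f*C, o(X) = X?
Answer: 16763203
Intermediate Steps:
Q = -960 (Q = -24 + 8*(-75 - 1*42) = -24 + 8*(-75 - 42) = -24 + 8*(-117) = -24 - 936 = -960)
J(C, f) = -959*C*f (J(C, f) = (-960*C)*f + f*C = -960*C*f + C*f = -959*C*f)
o(-117) - J(-184, -95) = -117 - (-959)*(-184)*(-95) = -117 - 1*(-16763320) = -117 + 16763320 = 16763203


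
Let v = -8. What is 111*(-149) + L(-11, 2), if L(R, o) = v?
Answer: -16547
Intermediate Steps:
L(R, o) = -8
111*(-149) + L(-11, 2) = 111*(-149) - 8 = -16539 - 8 = -16547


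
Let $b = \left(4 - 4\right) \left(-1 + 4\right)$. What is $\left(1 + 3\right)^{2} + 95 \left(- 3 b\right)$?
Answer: $16$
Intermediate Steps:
$b = 0$ ($b = 0 \cdot 3 = 0$)
$\left(1 + 3\right)^{2} + 95 \left(- 3 b\right) = \left(1 + 3\right)^{2} + 95 \left(\left(-3\right) 0\right) = 4^{2} + 95 \cdot 0 = 16 + 0 = 16$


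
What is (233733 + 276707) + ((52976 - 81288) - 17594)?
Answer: 464534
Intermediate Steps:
(233733 + 276707) + ((52976 - 81288) - 17594) = 510440 + (-28312 - 17594) = 510440 - 45906 = 464534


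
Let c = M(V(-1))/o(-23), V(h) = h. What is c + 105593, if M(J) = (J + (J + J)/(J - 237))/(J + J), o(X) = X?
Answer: 289007982/2737 ≈ 1.0559e+5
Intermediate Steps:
M(J) = (J + 2*J/(-237 + J))/(2*J) (M(J) = (J + (2*J)/(-237 + J))/((2*J)) = (J + 2*J/(-237 + J))*(1/(2*J)) = (J + 2*J/(-237 + J))/(2*J))
c = -59/2737 (c = ((-235 - 1)/(2*(-237 - 1)))/(-23) = ((1/2)*(-236)/(-238))*(-1/23) = ((1/2)*(-1/238)*(-236))*(-1/23) = (59/119)*(-1/23) = -59/2737 ≈ -0.021556)
c + 105593 = -59/2737 + 105593 = 289007982/2737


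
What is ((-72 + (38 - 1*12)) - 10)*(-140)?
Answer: 7840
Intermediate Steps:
((-72 + (38 - 1*12)) - 10)*(-140) = ((-72 + (38 - 12)) - 10)*(-140) = ((-72 + 26) - 10)*(-140) = (-46 - 10)*(-140) = -56*(-140) = 7840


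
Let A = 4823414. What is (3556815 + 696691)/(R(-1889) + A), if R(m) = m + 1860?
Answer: 4253506/4823385 ≈ 0.88185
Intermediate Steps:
R(m) = 1860 + m
(3556815 + 696691)/(R(-1889) + A) = (3556815 + 696691)/((1860 - 1889) + 4823414) = 4253506/(-29 + 4823414) = 4253506/4823385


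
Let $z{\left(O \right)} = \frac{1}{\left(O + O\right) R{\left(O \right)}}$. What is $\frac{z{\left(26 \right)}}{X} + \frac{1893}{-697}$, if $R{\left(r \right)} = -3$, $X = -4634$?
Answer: $- \frac{1368456575}{503864088} \approx -2.7159$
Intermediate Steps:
$z{\left(O \right)} = - \frac{1}{6 O}$ ($z{\left(O \right)} = \frac{1}{\left(O + O\right) \left(-3\right)} = \frac{1}{2 O} \left(- \frac{1}{3}\right) = - \frac{1}{6 O}$)
$\frac{z{\left(26 \right)}}{X} + \frac{1893}{-697} = \frac{\left(- \frac{1}{6}\right) \frac{1}{26}}{-4634} + \frac{1893}{-697} = \left(- \frac{1}{6}\right) \frac{1}{26} \left(- \frac{1}{4634}\right) + 1893 \left(- \frac{1}{697}\right) = \left(- \frac{1}{156}\right) \left(- \frac{1}{4634}\right) - \frac{1893}{697} = \frac{1}{722904} - \frac{1893}{697} = - \frac{1368456575}{503864088}$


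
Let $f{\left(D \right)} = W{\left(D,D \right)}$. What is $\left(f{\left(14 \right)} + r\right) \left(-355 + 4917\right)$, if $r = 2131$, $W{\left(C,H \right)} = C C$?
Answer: $10615774$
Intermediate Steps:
$W{\left(C,H \right)} = C^{2}$
$f{\left(D \right)} = D^{2}$
$\left(f{\left(14 \right)} + r\right) \left(-355 + 4917\right) = \left(14^{2} + 2131\right) \left(-355 + 4917\right) = \left(196 + 2131\right) 4562 = 2327 \cdot 4562 = 10615774$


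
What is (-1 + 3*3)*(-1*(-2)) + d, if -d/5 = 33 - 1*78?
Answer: 241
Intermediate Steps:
d = 225 (d = -5*(33 - 1*78) = -5*(33 - 78) = -5*(-45) = 225)
(-1 + 3*3)*(-1*(-2)) + d = (-1 + 3*3)*(-1*(-2)) + 225 = (-1 + 9)*2 + 225 = 8*2 + 225 = 16 + 225 = 241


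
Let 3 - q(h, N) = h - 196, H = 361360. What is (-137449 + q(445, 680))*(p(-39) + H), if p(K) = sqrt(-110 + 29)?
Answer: -49757465200 - 1239255*I ≈ -4.9757e+10 - 1.2393e+6*I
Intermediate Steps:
p(K) = 9*I (p(K) = sqrt(-81) = 9*I)
q(h, N) = 199 - h (q(h, N) = 3 - (h - 196) = 3 - (-196 + h) = 3 + (196 - h) = 199 - h)
(-137449 + q(445, 680))*(p(-39) + H) = (-137449 + (199 - 1*445))*(9*I + 361360) = (-137449 + (199 - 445))*(361360 + 9*I) = (-137449 - 246)*(361360 + 9*I) = -137695*(361360 + 9*I) = -49757465200 - 1239255*I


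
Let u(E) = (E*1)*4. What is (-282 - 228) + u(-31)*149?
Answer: -18986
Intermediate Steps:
u(E) = 4*E (u(E) = E*4 = 4*E)
(-282 - 228) + u(-31)*149 = (-282 - 228) + (4*(-31))*149 = -510 - 124*149 = -510 - 18476 = -18986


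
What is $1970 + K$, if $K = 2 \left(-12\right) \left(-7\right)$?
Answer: $2138$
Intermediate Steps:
$K = 168$ ($K = \left(-24\right) \left(-7\right) = 168$)
$1970 + K = 1970 + 168 = 2138$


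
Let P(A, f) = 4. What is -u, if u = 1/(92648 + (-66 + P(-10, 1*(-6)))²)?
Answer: -1/96492 ≈ -1.0364e-5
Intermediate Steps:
u = 1/96492 (u = 1/(92648 + (-66 + 4)²) = 1/(92648 + (-62)²) = 1/(92648 + 3844) = 1/96492 ≈ 1.0364e-5)
-u = -1*1/96492 = -1/96492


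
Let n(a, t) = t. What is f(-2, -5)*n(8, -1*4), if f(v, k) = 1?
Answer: -4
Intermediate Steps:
f(-2, -5)*n(8, -1*4) = 1*(-1*4) = 1*(-4) = -4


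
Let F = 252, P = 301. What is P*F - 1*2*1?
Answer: 75850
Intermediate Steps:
P*F - 1*2*1 = 301*252 - 1*2*1 = 75852 - 2*1 = 75852 - 2 = 75850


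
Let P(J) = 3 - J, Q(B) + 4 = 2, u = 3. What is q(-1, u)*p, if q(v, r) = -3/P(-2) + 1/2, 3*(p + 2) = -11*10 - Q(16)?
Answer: 19/5 ≈ 3.8000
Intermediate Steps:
Q(B) = -2 (Q(B) = -4 + 2 = -2)
p = -38 (p = -2 + (-11*10 - 1*(-2))/3 = -2 + (-110 + 2)/3 = -2 + (1/3)*(-108) = -2 - 36 = -38)
q(v, r) = -1/10 (q(v, r) = -3/(3 - 1*(-2)) + 1/2 = -3/(3 + 2) + 1*(1/2) = -3/5 + 1/2 = -1/10)
q(-1, u)*p = -1/10*(-38) = 19/5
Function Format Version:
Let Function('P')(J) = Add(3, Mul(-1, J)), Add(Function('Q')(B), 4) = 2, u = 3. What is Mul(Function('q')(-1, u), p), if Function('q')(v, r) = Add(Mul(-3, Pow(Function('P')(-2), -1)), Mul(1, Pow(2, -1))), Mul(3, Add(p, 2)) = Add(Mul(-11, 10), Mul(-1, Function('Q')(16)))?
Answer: Rational(19, 5) ≈ 3.8000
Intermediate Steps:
Function('Q')(B) = -2 (Function('Q')(B) = Add(-4, 2) = -2)
p = -38 (p = Add(-2, Mul(Rational(1, 3), Add(Mul(-11, 10), Mul(-1, -2)))) = Add(-2, Mul(Rational(1, 3), Add(-110, 2))) = Add(-2, Mul(Rational(1, 3), -108)) = Add(-2, -36) = -38)
Function('q')(v, r) = Rational(-1, 10) (Function('q')(v, r) = Add(Mul(-3, Pow(Add(3, Mul(-1, -2)), -1)), Mul(1, Pow(2, -1))) = Add(Mul(-3, Pow(Add(3, 2), -1)), Mul(1, Rational(1, 2))) = Add(Mul(-3, Pow(5, -1)), Rational(1, 2)) = Add(Mul(-3, Rational(1, 5)), Rational(1, 2)) = Add(Rational(-3, 5), Rational(1, 2)) = Rational(-1, 10))
Mul(Function('q')(-1, u), p) = Mul(Rational(-1, 10), -38) = Rational(19, 5)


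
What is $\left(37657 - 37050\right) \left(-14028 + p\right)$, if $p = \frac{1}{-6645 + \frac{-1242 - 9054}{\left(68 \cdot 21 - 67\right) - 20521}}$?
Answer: $- \frac{135503288119813}{15913488} \approx -8.515 \cdot 10^{6}$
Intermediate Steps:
$p = - \frac{2395}{15913488}$ ($p = \frac{1}{-6645 - \frac{10296}{\left(1428 - 67\right) - 20521}} = \frac{1}{-6645 - \frac{10296}{1361 - 20521}} = \frac{1}{-6645 - \frac{10296}{-19160}} = \frac{1}{-6645 - - \frac{1287}{2395}} = \frac{1}{-6645 + \frac{1287}{2395}} = \frac{1}{- \frac{15913488}{2395}} = - \frac{2395}{15913488} \approx -0.0001505$)
$\left(37657 - 37050\right) \left(-14028 + p\right) = \left(37657 - 37050\right) \left(-14028 - \frac{2395}{15913488}\right) = \left(37657 - 37050\right) \left(- \frac{223234412059}{15913488}\right) = 607 \left(- \frac{223234412059}{15913488}\right) = - \frac{135503288119813}{15913488}$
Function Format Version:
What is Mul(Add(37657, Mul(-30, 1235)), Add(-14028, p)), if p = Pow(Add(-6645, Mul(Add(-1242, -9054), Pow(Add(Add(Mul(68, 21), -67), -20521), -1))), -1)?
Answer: Rational(-135503288119813, 15913488) ≈ -8.5150e+6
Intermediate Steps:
p = Rational(-2395, 15913488) (p = Pow(Add(-6645, Mul(-10296, Pow(Add(Add(1428, -67), -20521), -1))), -1) = Pow(Add(-6645, Mul(-10296, Pow(Add(1361, -20521), -1))), -1) = Pow(Add(-6645, Mul(-10296, Pow(-19160, -1))), -1) = Pow(Add(-6645, Mul(-10296, Rational(-1, 19160))), -1) = Pow(Add(-6645, Rational(1287, 2395)), -1) = Pow(Rational(-15913488, 2395), -1) = Rational(-2395, 15913488) ≈ -0.00015050)
Mul(Add(37657, Mul(-30, 1235)), Add(-14028, p)) = Mul(Add(37657, Mul(-30, 1235)), Add(-14028, Rational(-2395, 15913488))) = Mul(Add(37657, -37050), Rational(-223234412059, 15913488)) = Mul(607, Rational(-223234412059, 15913488)) = Rational(-135503288119813, 15913488)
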